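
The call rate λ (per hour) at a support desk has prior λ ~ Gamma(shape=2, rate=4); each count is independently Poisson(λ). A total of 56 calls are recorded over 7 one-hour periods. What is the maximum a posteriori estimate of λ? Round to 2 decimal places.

Σxᵢ = 56, n = 7.
Posterior ∝ λe^(−4λ) · λ^56e^(−7λ) = λ^57e^(−11λ), i.e. Gamma(shape=58, rate=11).
The mode of a Gamma(a, b) with a ≥ 1 (shape–rate) is (a−1)/b = 57/11 ≈ 5.18.

λ̂_MAP = 5.18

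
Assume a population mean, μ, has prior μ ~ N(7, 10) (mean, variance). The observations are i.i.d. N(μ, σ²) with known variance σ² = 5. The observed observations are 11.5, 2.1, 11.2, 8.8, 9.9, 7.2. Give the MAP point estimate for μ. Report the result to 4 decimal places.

n = 6; x̄ = (11.5 + 2.1 + 11.2 + 8.8 + 9.9 + 7.2)/6 = 50.7/6 = 8.45.
For a Normal prior and Normal likelihood with known variance, the posterior is Normal; its mode equals its mean, the precision-weighted average.
Prior precision 1/σ₀² = 1/10 = 0.1; data precision n/σ² = 6/5 = 1.2.
μ̂ = (0.1·7 + 1.2·8.45) / (0.1 + 1.2) = 10.84/1.3 = 542/65 ≈ 8.3385.

μ̂_MAP = 8.3385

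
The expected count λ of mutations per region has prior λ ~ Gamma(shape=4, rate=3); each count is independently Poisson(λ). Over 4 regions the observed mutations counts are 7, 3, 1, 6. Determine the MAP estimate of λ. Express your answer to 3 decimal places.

Σxᵢ = 7+3+1+6 = 17, with n = 4.
Posterior ∝ λ^3e^(−3λ) · λ^17e^(−4λ) = λ^20e^(−7λ), i.e. Gamma(shape=21, rate=7).
The mode of a Gamma(a, b) with a ≥ 1 (shape–rate) is (a−1)/b = 20/7 ≈ 2.857.

λ̂_MAP = 2.857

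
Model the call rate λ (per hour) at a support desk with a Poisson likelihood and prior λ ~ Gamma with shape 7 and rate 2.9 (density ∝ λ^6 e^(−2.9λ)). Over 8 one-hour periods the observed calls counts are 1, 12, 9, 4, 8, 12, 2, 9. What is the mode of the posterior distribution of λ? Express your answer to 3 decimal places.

λ̂_MAP = 5.780

Σxᵢ = 1+12+9+4+8+12+2+9 = 57, with n = 8.
Posterior ∝ λ^6e^(−2.9λ) · λ^57e^(−8λ) = λ^63e^(−10.9λ), i.e. Gamma(shape=64, rate=10.9).
The mode of a Gamma(a, b) with a ≥ 1 (shape–rate) is (a−1)/b = 63/10.9 ≈ 5.780.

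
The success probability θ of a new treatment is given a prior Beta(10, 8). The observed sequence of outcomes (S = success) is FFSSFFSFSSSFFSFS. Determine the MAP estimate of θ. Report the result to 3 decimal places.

Prior: Beta(10, 8).
Data: 8 successes in 16 trials (from the sequence). The binomial likelihood contributes θ^8(1−θ)^8, so the posterior is Beta(10+8, 8+8) = Beta(18, 16).
For Beta(a, b) with a, b > 1 the mode is (a−1)/(a+b−2) = 17/32 ≈ 0.531.

θ̂_MAP = 0.531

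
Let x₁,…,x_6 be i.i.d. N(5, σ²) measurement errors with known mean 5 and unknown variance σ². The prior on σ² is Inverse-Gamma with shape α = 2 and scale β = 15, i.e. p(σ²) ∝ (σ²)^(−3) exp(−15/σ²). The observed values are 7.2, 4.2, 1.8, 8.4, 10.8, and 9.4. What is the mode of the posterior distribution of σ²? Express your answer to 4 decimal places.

σ̂²_MAP = 9.1900

Sum of squared deviations about the known mean: SS = (7.2−5)² + (4.2−5)² + (1.8−5)² + (8.4−5)² + (10.8−5)² + (9.4−5)² = 80.28.
The Normal likelihood contributes (σ²)^(−n/2) exp(−SS/(2σ²)), so the posterior is Inverse-Gamma(α + n/2, β + SS/2) = Inverse-Gamma(5, 55.14).
The mode of Inverse-Gamma(a, b) is b/(a+1) = 55.14/6 ≈ 9.1900.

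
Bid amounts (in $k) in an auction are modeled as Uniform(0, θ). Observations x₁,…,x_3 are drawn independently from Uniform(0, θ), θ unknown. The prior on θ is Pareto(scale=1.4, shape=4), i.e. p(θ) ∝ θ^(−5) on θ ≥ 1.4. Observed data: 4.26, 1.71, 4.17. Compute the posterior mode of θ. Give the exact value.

The Uniform(0, θ) likelihood is θ^(−n) for θ ≥ max(xᵢ), zero otherwise. Here max(xᵢ) = 4.26.
Posterior ∝ θ^(−5) · θ^(−3) = θ^(−8) on θ ≥ max(1.4, 4.26) = 4.26.
This density is strictly decreasing in θ, so the posterior mode lies at the lower boundary of the support.

θ̂_MAP = 4.26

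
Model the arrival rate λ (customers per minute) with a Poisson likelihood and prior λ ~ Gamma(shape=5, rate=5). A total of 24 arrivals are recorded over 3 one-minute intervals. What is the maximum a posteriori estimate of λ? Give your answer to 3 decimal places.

Σxᵢ = 24, n = 3.
Posterior ∝ λ^4e^(−5λ) · λ^24e^(−3λ) = λ^28e^(−8λ), i.e. Gamma(shape=29, rate=8).
The mode of a Gamma(a, b) with a ≥ 1 (shape–rate) is (a−1)/b = 28/8 ≈ 3.500.

λ̂_MAP = 3.500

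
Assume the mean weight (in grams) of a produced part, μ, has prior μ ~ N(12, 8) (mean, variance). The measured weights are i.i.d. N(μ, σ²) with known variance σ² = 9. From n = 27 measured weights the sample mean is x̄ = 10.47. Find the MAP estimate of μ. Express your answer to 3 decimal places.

μ̂_MAP = 10.531

n = 27, x̄ = 10.47.
For a Normal prior and Normal likelihood with known variance, the posterior is Normal; its mode equals its mean, the precision-weighted average.
Prior precision 1/σ₀² = 1/8 = 0.125; data precision n/σ² = 27/9 = 3.
μ̂ = (0.125·12 + 3·10.47) / (0.125 + 3) = 32.91/3.125 = 10.5312 ≈ 10.531.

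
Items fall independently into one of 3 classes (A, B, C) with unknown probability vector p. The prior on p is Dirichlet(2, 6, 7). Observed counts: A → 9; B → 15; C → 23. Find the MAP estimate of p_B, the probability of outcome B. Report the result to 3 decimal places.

The posterior is Dirichlet(αᵢ + nᵢ) = Dirichlet(11, 21, 30).
For a Dirichlet(a₁,…,a_K) with all aᵢ > 1, the mode has j-th component (aⱼ − 1)/(Σaᵢ − K).
Here Σaᵢ = 62 and K = 3, so p_B = (21 − 1)/(62 − 3) = 20/59 ≈ 0.339.

MAP estimate of p_B = 0.339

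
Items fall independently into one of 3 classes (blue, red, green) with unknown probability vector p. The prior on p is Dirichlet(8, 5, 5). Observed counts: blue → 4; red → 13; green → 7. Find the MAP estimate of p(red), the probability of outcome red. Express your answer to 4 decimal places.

The posterior is Dirichlet(αᵢ + nᵢ) = Dirichlet(12, 18, 12).
For a Dirichlet(a₁,…,a_K) with all aᵢ > 1, the mode has j-th component (aⱼ − 1)/(Σaᵢ − K).
Here Σaᵢ = 42 and K = 3, so p(red) = (18 − 1)/(42 − 3) = 17/39 ≈ 0.4359.

MAP estimate of p(red) = 0.4359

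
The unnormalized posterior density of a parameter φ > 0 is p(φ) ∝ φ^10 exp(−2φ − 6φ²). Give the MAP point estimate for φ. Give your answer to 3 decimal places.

ℓ'(φ) = 10/φ − 2 − 12φ. Setting this to zero and multiplying by φ: 12φ² + 2φ − 10 = 0.
φ = (−2 + √(2² + 4·12·10)) / (2·12) = (−2 + √484) / 24 = (−2 + 22)/24 = 5/6.
ℓ''(φ) = −10/φ² − 12 < 0, confirming a maximum.

φ̂_MAP = 0.833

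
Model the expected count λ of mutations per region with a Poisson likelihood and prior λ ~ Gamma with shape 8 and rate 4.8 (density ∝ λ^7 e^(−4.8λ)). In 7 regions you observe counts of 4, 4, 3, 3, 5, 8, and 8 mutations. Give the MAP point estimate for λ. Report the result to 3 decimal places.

Σxᵢ = 4+4+3+3+5+8+8 = 35, with n = 7.
Posterior ∝ λ^7e^(−4.8λ) · λ^35e^(−7λ) = λ^42e^(−11.8λ), i.e. Gamma(shape=43, rate=11.8).
The mode of a Gamma(a, b) with a ≥ 1 (shape–rate) is (a−1)/b = 42/11.8 ≈ 3.559.

λ̂_MAP = 3.559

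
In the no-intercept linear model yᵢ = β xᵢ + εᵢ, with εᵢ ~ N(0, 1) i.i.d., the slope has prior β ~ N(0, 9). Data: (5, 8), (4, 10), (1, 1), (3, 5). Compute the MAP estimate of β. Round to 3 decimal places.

β̂_MAP = 1.878

log p(β | y) = −Σ(yᵢ − βxᵢ)²/(2·1) − β²/(2·9) + const.
Setting the derivative to zero: Σxᵢ(yᵢ − βxᵢ)/1 − β/9 = 0, so β = Σxᵢyᵢ / (Σxᵢ² + σ²/τ²).
Σxᵢyᵢ = 5·8 + 4·10 + 1·1 + 3·5 = 96; Σxᵢ² = 51; σ²/τ² = 1/9.
β̂_MAP = 96 / (51 + 1/9) = 96/(460/9) = 216/115 ≈ 1.878.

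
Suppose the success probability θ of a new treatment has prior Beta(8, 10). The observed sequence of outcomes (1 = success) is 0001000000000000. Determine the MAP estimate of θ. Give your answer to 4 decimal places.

Prior: Beta(8, 10).
Data: 1 success in 16 trials (from the sequence). The binomial likelihood contributes θ(1−θ)^15, so the posterior is Beta(8+1, 10+15) = Beta(9, 25).
For Beta(a, b) with a, b > 1 the mode is (a−1)/(a+b−2) = 8/32 ≈ 0.2500.

θ̂_MAP = 0.2500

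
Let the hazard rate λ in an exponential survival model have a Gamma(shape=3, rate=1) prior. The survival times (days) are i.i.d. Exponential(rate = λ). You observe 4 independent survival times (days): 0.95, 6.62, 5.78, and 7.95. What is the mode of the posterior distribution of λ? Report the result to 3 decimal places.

λ̂_MAP = 0.269

The Exponential(rate=λ) likelihood is ∝ λ^n e^(−λΣtᵢ). Here n = 4 and Σtᵢ = 0.95 + 6.62 + 5.78 + 7.95 = 21.30.
Posterior ∝ λ^2e^(−1λ) · λ^4e^(−21.30λ) = λ^6e^(−22.30λ), i.e. Gamma(7, 22.30).
Mode = (a−1)/b = 6/22.30 ≈ 0.269.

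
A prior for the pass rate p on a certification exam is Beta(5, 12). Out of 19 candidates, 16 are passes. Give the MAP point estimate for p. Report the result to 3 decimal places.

p̂_MAP = 0.588

Prior: Beta(5, 12).
Data: 16 successes in 19 trials. The binomial likelihood contributes p^16(1−p)^3, so the posterior is Beta(5+16, 12+3) = Beta(21, 15).
For Beta(a, b) with a, b > 1 the mode is (a−1)/(a+b−2) = 20/34 ≈ 0.588.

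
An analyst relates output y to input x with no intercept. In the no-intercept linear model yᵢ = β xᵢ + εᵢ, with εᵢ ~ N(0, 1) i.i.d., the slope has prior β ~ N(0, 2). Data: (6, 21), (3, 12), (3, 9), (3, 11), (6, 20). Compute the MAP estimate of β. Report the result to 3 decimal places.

β̂_MAP = 3.437

log p(β | y) = −Σ(yᵢ − βxᵢ)²/(2·1) − β²/(2·2) + const.
Setting the derivative to zero: Σxᵢ(yᵢ − βxᵢ)/1 − β/2 = 0, so β = Σxᵢyᵢ / (Σxᵢ² + σ²/τ²).
Σxᵢyᵢ = 6·21 + 3·12 + 3·9 + 3·11 + 6·20 = 342; Σxᵢ² = 99; σ²/τ² = 0.5.
β̂_MAP = 342 / (99 + 0.5) = 342/99.5 ≈ 3.437.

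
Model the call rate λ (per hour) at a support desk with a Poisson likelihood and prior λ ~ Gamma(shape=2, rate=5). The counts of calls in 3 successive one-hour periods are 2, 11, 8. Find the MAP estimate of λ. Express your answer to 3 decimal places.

Σxᵢ = 2+11+8 = 21, with n = 3.
Posterior ∝ λe^(−5λ) · λ^21e^(−3λ) = λ^22e^(−8λ), i.e. Gamma(shape=23, rate=8).
The mode of a Gamma(a, b) with a ≥ 1 (shape–rate) is (a−1)/b = 22/8 ≈ 2.750.

λ̂_MAP = 2.750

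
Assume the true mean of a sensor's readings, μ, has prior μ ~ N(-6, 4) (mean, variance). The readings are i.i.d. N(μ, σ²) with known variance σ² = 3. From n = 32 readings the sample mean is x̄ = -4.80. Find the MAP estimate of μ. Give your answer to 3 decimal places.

μ̂_MAP = -4.827

n = 32, x̄ = -4.80.
For a Normal prior and Normal likelihood with known variance, the posterior is Normal; its mode equals its mean, the precision-weighted average.
Prior precision 1/σ₀² = 1/4 = 0.25; data precision n/σ² = 32/3.
μ̂ = (0.25·(-6) + (32/3)·(-4.8)) / (0.25 + 32/3) = (-52.7)/(131/12) = -3162/655 ≈ -4.827.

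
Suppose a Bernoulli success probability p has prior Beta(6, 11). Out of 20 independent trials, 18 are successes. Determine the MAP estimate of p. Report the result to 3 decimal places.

p̂_MAP = 0.657

Prior: Beta(6, 11).
Data: 18 successes in 20 trials. The binomial likelihood contributes p^18(1−p)^2, so the posterior is Beta(6+18, 11+2) = Beta(24, 13).
For Beta(a, b) with a, b > 1 the mode is (a−1)/(a+b−2) = 23/35 ≈ 0.657.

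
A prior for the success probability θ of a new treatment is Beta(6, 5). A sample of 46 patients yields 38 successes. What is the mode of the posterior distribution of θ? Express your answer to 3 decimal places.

θ̂_MAP = 0.782

Prior: Beta(6, 5).
Data: 38 successes in 46 trials. The binomial likelihood contributes θ^38(1−θ)^8, so the posterior is Beta(6+38, 5+8) = Beta(44, 13).
For Beta(a, b) with a, b > 1 the mode is (a−1)/(a+b−2) = 43/55 ≈ 0.782.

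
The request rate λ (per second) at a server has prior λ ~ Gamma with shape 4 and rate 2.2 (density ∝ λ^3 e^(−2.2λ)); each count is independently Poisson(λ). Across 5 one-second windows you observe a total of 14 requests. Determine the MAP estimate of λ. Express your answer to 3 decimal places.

λ̂_MAP = 2.361

Σxᵢ = 14, n = 5.
Posterior ∝ λ^3e^(−2.2λ) · λ^14e^(−5λ) = λ^17e^(−7.2λ), i.e. Gamma(shape=18, rate=7.2).
The mode of a Gamma(a, b) with a ≥ 1 (shape–rate) is (a−1)/b = 17/7.2 ≈ 2.361.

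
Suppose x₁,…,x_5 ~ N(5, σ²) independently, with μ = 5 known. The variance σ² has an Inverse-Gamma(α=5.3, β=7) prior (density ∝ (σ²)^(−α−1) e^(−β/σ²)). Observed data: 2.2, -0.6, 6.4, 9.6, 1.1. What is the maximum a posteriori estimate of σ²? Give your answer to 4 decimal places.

Sum of squared deviations about the known mean: SS = (2.2−5)² + (-0.6−5)² + (6.4−5)² + (9.6−5)² + (1.1−5)² = 77.53.
The Normal likelihood contributes (σ²)^(−n/2) exp(−SS/(2σ²)), so the posterior is Inverse-Gamma(α + n/2, β + SS/2) = Inverse-Gamma(7.8, 45.765).
The mode of Inverse-Gamma(a, b) is b/(a+1) = 45.765/8.8 ≈ 5.2006.

σ̂²_MAP = 5.2006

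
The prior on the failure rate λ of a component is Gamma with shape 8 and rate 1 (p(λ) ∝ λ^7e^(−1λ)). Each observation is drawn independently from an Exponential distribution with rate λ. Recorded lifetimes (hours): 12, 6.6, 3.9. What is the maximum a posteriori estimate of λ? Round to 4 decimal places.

λ̂_MAP = 0.4255

The Exponential(rate=λ) likelihood is ∝ λ^n e^(−λΣtᵢ). Here n = 3 and Σtᵢ = 12 + 6.6 + 3.9 = 22.5.
Posterior ∝ λ^7e^(−1λ) · λ^3e^(−22.5λ) = λ^10e^(−23.5λ), i.e. Gamma(11, 23.5).
Mode = (a−1)/b = 10/23.5 ≈ 0.4255.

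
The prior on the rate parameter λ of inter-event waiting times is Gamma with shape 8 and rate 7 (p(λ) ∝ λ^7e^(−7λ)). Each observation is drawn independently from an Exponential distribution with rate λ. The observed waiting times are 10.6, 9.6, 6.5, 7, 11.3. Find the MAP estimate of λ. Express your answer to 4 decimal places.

λ̂_MAP = 0.2308

The Exponential(rate=λ) likelihood is ∝ λ^n e^(−λΣtᵢ). Here n = 5 and Σtᵢ = 10.6 + 9.6 + 6.5 + 7 + 11.3 = 45.
Posterior ∝ λ^7e^(−7λ) · λ^5e^(−45λ) = λ^12e^(−52λ), i.e. Gamma(13, 52).
Mode = (a−1)/b = 12/52 ≈ 0.2308.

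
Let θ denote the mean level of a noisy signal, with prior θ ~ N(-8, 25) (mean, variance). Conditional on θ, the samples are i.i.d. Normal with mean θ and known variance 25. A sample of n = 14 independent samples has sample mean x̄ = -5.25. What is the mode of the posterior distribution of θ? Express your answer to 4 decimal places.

n = 14, x̄ = -5.25.
For a Normal prior and Normal likelihood with known variance, the posterior is Normal; its mode equals its mean, the precision-weighted average.
Prior precision 1/σ₀² = 1/25 = 0.04; data precision n/σ² = 14/25 = 0.56.
θ̂ = (0.04·(-8) + 0.56·(-5.25)) / (0.04 + 0.56) = (-3.26)/0.6 = -163/30 ≈ -5.4333.

θ̂_MAP = -5.4333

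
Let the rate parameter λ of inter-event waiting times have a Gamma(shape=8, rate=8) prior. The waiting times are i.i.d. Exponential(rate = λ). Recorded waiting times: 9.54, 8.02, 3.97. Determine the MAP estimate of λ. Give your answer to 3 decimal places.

λ̂_MAP = 0.339

The Exponential(rate=λ) likelihood is ∝ λ^n e^(−λΣtᵢ). Here n = 3 and Σtᵢ = 9.54 + 8.02 + 3.97 = 21.53.
Posterior ∝ λ^7e^(−8λ) · λ^3e^(−21.53λ) = λ^10e^(−29.53λ), i.e. Gamma(11, 29.53).
Mode = (a−1)/b = 10/29.53 ≈ 0.339.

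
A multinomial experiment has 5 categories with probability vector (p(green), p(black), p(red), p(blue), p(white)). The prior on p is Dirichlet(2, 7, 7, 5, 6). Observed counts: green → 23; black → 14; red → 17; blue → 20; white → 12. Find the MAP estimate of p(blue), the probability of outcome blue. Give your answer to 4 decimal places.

MAP estimate of p(blue) = 0.2222

The posterior is Dirichlet(αᵢ + nᵢ) = Dirichlet(25, 21, 24, 25, 18).
For a Dirichlet(a₁,…,a_K) with all aᵢ > 1, the mode has j-th component (aⱼ − 1)/(Σaᵢ − K).
Here Σaᵢ = 113 and K = 5, so p(blue) = (25 − 1)/(113 − 5) = 24/108 ≈ 0.2222.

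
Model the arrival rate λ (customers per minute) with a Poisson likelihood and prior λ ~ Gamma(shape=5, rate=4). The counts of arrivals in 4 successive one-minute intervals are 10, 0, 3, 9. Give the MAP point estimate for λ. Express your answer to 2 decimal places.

Σxᵢ = 10+0+3+9 = 22, with n = 4.
Posterior ∝ λ^4e^(−4λ) · λ^22e^(−4λ) = λ^26e^(−8λ), i.e. Gamma(shape=27, rate=8).
The mode of a Gamma(a, b) with a ≥ 1 (shape–rate) is (a−1)/b = 26/8 ≈ 3.25.

λ̂_MAP = 3.25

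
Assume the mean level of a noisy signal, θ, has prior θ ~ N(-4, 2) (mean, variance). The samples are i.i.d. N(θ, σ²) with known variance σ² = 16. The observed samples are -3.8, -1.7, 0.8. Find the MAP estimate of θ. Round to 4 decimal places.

n = 3; x̄ = ((-3.8) + (-1.7) + 0.8)/3 = -4.7/3 = -47/30 ≈ -1.5667.
For a Normal prior and Normal likelihood with known variance, the posterior is Normal; its mode equals its mean, the precision-weighted average.
Prior precision 1/σ₀² = 1/2 = 0.5; data precision n/σ² = 3/16 = 0.1875.
θ̂ = (0.5·(-4) + 0.1875·(-47/30)) / (0.5 + 0.1875) = (-2.29375)/0.6875 = -367/110 ≈ -3.3364.

θ̂_MAP = -3.3364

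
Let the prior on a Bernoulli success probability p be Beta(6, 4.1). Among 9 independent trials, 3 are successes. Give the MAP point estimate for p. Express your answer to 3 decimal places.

Prior: Beta(6, 4.1).
Data: 3 successes in 9 trials. The binomial likelihood contributes p^3(1−p)^6, so the posterior is Beta(6+3, 4.1+6) = Beta(9, 10.1).
For Beta(a, b) with a, b > 1 the mode is (a−1)/(a+b−2) = 8/17.1 ≈ 0.468.

p̂_MAP = 0.468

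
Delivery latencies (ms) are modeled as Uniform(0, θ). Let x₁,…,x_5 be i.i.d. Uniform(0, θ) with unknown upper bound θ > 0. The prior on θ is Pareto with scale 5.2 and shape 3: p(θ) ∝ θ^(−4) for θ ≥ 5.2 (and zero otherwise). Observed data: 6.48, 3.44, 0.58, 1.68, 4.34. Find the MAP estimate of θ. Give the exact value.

θ̂_MAP = 6.48

The Uniform(0, θ) likelihood is θ^(−n) for θ ≥ max(xᵢ), zero otherwise. Here max(xᵢ) = 6.48.
Posterior ∝ θ^(−4) · θ^(−5) = θ^(−9) on θ ≥ max(5.2, 6.48) = 6.48.
This density is strictly decreasing in θ, so the posterior mode lies at the lower boundary of the support.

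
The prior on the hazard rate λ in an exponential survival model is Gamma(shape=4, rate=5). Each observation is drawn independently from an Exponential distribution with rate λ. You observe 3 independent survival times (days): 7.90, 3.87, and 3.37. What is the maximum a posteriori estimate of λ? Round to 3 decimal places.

λ̂_MAP = 0.298

The Exponential(rate=λ) likelihood is ∝ λ^n e^(−λΣtᵢ). Here n = 3 and Σtᵢ = 7.90 + 3.87 + 3.37 = 15.14.
Posterior ∝ λ^3e^(−5λ) · λ^3e^(−15.14λ) = λ^6e^(−20.14λ), i.e. Gamma(7, 20.14).
Mode = (a−1)/b = 6/20.14 ≈ 0.298.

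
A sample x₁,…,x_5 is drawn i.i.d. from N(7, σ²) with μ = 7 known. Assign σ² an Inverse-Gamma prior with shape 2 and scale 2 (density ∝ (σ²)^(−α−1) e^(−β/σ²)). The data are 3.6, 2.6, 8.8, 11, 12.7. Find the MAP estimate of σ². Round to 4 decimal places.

Sum of squared deviations about the known mean: SS = (3.6−7)² + (2.6−7)² + (8.8−7)² + (11−7)² + (12.7−7)² = 82.65.
The Normal likelihood contributes (σ²)^(−n/2) exp(−SS/(2σ²)), so the posterior is Inverse-Gamma(α + n/2, β + SS/2) = Inverse-Gamma(4.5, 43.325).
The mode of Inverse-Gamma(a, b) is b/(a+1) = 43.325/5.5 ≈ 7.8773.

σ̂²_MAP = 7.8773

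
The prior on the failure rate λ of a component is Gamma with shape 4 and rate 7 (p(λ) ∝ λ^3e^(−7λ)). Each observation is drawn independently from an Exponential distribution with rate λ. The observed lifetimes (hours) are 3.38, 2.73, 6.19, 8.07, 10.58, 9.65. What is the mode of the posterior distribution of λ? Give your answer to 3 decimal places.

The Exponential(rate=λ) likelihood is ∝ λ^n e^(−λΣtᵢ). Here n = 6 and Σtᵢ = 3.38 + 2.73 + 6.19 + 8.07 + 10.58 + 9.65 = 40.60.
Posterior ∝ λ^3e^(−7λ) · λ^6e^(−40.60λ) = λ^9e^(−47.60λ), i.e. Gamma(10, 47.60).
Mode = (a−1)/b = 9/47.60 ≈ 0.189.

λ̂_MAP = 0.189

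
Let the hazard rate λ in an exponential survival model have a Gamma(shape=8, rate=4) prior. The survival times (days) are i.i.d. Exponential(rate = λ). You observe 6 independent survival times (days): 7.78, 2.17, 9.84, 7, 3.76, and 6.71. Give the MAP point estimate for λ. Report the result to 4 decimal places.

The Exponential(rate=λ) likelihood is ∝ λ^n e^(−λΣtᵢ). Here n = 6 and Σtᵢ = 7.78 + 2.17 + 9.84 + 7 + 3.76 + 6.71 = 37.26.
Posterior ∝ λ^7e^(−4λ) · λ^6e^(−37.26λ) = λ^13e^(−41.26λ), i.e. Gamma(14, 41.26).
Mode = (a−1)/b = 13/41.26 ≈ 0.3151.

λ̂_MAP = 0.3151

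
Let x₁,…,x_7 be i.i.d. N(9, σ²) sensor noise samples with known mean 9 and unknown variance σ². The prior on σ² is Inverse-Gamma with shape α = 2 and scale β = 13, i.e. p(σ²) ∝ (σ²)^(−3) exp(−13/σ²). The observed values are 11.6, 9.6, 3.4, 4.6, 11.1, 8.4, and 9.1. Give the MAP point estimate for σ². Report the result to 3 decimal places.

σ̂²_MAP = 6.817

Sum of squared deviations about the known mean: SS = (11.6−9)² + (9.6−9)² + (3.4−9)² + (4.6−9)² + (11.1−9)² + (8.4−9)² + (9.1−9)² = 62.62.
The Normal likelihood contributes (σ²)^(−n/2) exp(−SS/(2σ²)), so the posterior is Inverse-Gamma(α + n/2, β + SS/2) = Inverse-Gamma(5.5, 44.31).
The mode of Inverse-Gamma(a, b) is b/(a+1) = 44.31/6.5 ≈ 6.817.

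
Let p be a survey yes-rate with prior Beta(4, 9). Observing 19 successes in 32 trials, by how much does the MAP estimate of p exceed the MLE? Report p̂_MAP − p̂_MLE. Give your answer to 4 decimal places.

Posterior is Beta(23, 22); MAP = (23−1)/(45−2) = 22/43 ≈ 0.51163.
MLE ignores the prior: p̂_MLE = k/n = 19/32 ≈ 0.59375.
Difference = 22/43 − 19/32 = -113/1376 ≈ -0.0821.

MAP − MLE = -0.0821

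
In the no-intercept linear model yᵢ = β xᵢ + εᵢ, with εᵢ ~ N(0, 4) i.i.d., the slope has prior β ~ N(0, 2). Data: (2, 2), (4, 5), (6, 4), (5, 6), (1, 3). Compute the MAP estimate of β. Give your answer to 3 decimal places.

log p(β | y) = −Σ(yᵢ − βxᵢ)²/(2·4) − β²/(2·2) + const.
Setting the derivative to zero: Σxᵢ(yᵢ − βxᵢ)/4 − β/2 = 0, so β = Σxᵢyᵢ / (Σxᵢ² + σ²/τ²).
Σxᵢyᵢ = 2·2 + 4·5 + 6·4 + 5·6 + 1·3 = 81; Σxᵢ² = 82; σ²/τ² = 2.
β̂_MAP = 81 / (82 + 2) = 81/84 ≈ 0.964.

β̂_MAP = 0.964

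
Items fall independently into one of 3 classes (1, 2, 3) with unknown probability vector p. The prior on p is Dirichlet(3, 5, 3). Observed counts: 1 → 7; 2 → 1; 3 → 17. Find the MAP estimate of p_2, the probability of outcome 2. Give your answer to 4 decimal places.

The posterior is Dirichlet(αᵢ + nᵢ) = Dirichlet(10, 6, 20).
For a Dirichlet(a₁,…,a_K) with all aᵢ > 1, the mode has j-th component (aⱼ − 1)/(Σaᵢ − K).
Here Σaᵢ = 36 and K = 3, so p_2 = (6 − 1)/(36 − 3) = 5/33 ≈ 0.1515.

MAP estimate: 0.1515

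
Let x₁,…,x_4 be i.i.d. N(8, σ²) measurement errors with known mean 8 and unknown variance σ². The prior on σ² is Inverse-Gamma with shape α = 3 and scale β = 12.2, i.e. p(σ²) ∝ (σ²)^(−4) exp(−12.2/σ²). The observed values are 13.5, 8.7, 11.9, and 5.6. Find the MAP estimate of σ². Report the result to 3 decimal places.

σ̂²_MAP = 6.343

Sum of squared deviations about the known mean: SS = (13.5−8)² + (8.7−8)² + (11.9−8)² + (5.6−8)² = 51.71.
The Normal likelihood contributes (σ²)^(−n/2) exp(−SS/(2σ²)), so the posterior is Inverse-Gamma(α + n/2, β + SS/2) = Inverse-Gamma(5, 38.055).
The mode of Inverse-Gamma(a, b) is b/(a+1) = 38.055/6 ≈ 6.343.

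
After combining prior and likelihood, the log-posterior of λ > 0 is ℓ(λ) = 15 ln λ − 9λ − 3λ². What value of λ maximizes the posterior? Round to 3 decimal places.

ℓ'(λ) = 15/λ − 9 − 6λ. Setting this to zero and multiplying by λ: 6λ² + 9λ − 15 = 0.
λ = (−9 + √(9² + 4·6·15)) / (2·6) = (−9 + √441) / 12 = (−9 + 21)/12 = 1.
ℓ''(λ) = −15/λ² − 6 < 0, confirming a maximum.

λ̂_MAP = 1.000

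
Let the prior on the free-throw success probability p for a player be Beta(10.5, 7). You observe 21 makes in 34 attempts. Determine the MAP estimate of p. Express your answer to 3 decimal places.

Prior: Beta(10.5, 7).
Data: 21 successes in 34 trials. The binomial likelihood contributes p^21(1−p)^13, so the posterior is Beta(10.5+21, 7+13) = Beta(31.5, 20).
For Beta(a, b) with a, b > 1 the mode is (a−1)/(a+b−2) = 30.5/49.5 ≈ 0.616.

p̂_MAP = 0.616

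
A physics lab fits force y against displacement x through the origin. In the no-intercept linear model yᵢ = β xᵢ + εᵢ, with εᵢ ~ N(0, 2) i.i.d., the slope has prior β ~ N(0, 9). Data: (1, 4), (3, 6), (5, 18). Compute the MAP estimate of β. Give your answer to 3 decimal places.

log p(β | y) = −Σ(yᵢ − βxᵢ)²/(2·2) − β²/(2·9) + const.
Setting the derivative to zero: Σxᵢ(yᵢ − βxᵢ)/2 − β/9 = 0, so β = Σxᵢyᵢ / (Σxᵢ² + σ²/τ²).
Σxᵢyᵢ = 1·4 + 3·6 + 5·18 = 112; Σxᵢ² = 35; σ²/τ² = 2/9.
β̂_MAP = 112 / (35 + 2/9) = 112/(317/9) = 1008/317 ≈ 3.180.

β̂_MAP = 3.180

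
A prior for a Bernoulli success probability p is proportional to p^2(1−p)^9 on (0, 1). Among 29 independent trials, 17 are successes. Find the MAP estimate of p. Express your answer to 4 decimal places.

p̂_MAP = 0.4750

The prior density ∝ p^2(1−p)^9 is the kernel of Beta(3, 10).
Data: 17 successes in 29 trials. The binomial likelihood contributes p^17(1−p)^12, so the posterior is Beta(3+17, 10+12) = Beta(20, 22).
For Beta(a, b) with a, b > 1 the mode is (a−1)/(a+b−2) = 19/40 ≈ 0.4750.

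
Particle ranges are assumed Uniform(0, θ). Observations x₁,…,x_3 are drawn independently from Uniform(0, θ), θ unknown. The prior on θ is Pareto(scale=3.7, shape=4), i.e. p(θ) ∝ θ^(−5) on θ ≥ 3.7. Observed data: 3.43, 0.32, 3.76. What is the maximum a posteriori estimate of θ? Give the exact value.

θ̂_MAP = 3.76

The Uniform(0, θ) likelihood is θ^(−n) for θ ≥ max(xᵢ), zero otherwise. Here max(xᵢ) = 3.76.
Posterior ∝ θ^(−5) · θ^(−3) = θ^(−8) on θ ≥ max(3.7, 3.76) = 3.76.
This density is strictly decreasing in θ, so the posterior mode lies at the lower boundary of the support.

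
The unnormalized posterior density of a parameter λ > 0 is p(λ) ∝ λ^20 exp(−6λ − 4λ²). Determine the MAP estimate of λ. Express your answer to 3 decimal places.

λ̂_MAP = 1.250

ℓ'(λ) = 20/λ − 6 − 8λ. Setting this to zero and multiplying by λ: 8λ² + 6λ − 20 = 0.
λ = (−6 + √(6² + 4·8·20)) / (2·8) = (−6 + √676) / 16 = (−6 + 26)/16 = 5/4.
ℓ''(λ) = −20/λ² − 8 < 0, confirming a maximum.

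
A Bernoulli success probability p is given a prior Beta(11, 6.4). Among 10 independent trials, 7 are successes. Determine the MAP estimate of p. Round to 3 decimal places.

Prior: Beta(11, 6.4).
Data: 7 successes in 10 trials. The binomial likelihood contributes p^7(1−p)^3, so the posterior is Beta(11+7, 6.4+3) = Beta(18, 9.4).
For Beta(a, b) with a, b > 1 the mode is (a−1)/(a+b−2) = 17/25.4 ≈ 0.669.

p̂_MAP = 0.669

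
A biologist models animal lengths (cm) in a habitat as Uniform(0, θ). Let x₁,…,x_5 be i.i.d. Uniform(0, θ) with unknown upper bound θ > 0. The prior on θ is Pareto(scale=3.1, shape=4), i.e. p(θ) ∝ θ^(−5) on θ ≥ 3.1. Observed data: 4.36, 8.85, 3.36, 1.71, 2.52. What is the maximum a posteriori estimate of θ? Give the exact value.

The Uniform(0, θ) likelihood is θ^(−n) for θ ≥ max(xᵢ), zero otherwise. Here max(xᵢ) = 8.85.
Posterior ∝ θ^(−5) · θ^(−5) = θ^(−10) on θ ≥ max(3.1, 8.85) = 8.85.
This density is strictly decreasing in θ, so the posterior mode lies at the lower boundary of the support.

θ̂_MAP = 8.85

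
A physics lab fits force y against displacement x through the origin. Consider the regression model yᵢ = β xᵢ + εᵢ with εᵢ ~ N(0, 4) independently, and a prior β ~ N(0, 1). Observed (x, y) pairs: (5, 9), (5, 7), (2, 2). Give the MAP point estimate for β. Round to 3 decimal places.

log p(β | y) = −Σ(yᵢ − βxᵢ)²/(2·4) − β²/(2·1) + const.
Setting the derivative to zero: Σxᵢ(yᵢ − βxᵢ)/4 − β/1 = 0, so β = Σxᵢyᵢ / (Σxᵢ² + σ²/τ²).
Σxᵢyᵢ = 5·9 + 5·7 + 2·2 = 84; Σxᵢ² = 54; σ²/τ² = 4.
β̂_MAP = 84 / (54 + 4) = 84/58 ≈ 1.448.

β̂_MAP = 1.448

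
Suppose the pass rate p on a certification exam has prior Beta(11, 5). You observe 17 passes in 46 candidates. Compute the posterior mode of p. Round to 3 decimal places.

Prior: Beta(11, 5).
Data: 17 successes in 46 trials. The binomial likelihood contributes p^17(1−p)^29, so the posterior is Beta(11+17, 5+29) = Beta(28, 34).
For Beta(a, b) with a, b > 1 the mode is (a−1)/(a+b−2) = 27/60 ≈ 0.450.

p̂_MAP = 0.450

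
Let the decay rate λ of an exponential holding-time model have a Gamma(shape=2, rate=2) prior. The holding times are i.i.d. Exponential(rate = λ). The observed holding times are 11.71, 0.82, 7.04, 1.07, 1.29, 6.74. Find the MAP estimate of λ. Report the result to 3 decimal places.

λ̂_MAP = 0.228

The Exponential(rate=λ) likelihood is ∝ λ^n e^(−λΣtᵢ). Here n = 6 and Σtᵢ = 11.71 + 0.82 + 7.04 + 1.07 + 1.29 + 6.74 = 28.67.
Posterior ∝ λe^(−2λ) · λ^6e^(−28.67λ) = λ^7e^(−30.67λ), i.e. Gamma(8, 30.67).
Mode = (a−1)/b = 7/30.67 ≈ 0.228.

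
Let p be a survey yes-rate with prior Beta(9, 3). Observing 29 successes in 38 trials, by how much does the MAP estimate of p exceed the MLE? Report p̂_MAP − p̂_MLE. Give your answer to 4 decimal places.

Posterior is Beta(38, 12); MAP = (38−1)/(50−2) = 37/48 ≈ 0.77083.
MLE ignores the prior: p̂_MLE = k/n = 29/38 ≈ 0.76316.
Difference = 37/48 − 29/38 = 7/912 ≈ 0.0077.

MAP − MLE = 0.0077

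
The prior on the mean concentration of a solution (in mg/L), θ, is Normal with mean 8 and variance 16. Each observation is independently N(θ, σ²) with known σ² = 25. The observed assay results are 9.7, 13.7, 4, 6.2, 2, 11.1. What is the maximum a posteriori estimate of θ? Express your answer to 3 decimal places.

θ̂_MAP = 7.828

n = 6; x̄ = (9.7 + 13.7 + 4 + 6.2 + 2 + 11.1)/6 = 46.7/6 = 467/60 ≈ 7.7833.
For a Normal prior and Normal likelihood with known variance, the posterior is Normal; its mode equals its mean, the precision-weighted average.
Prior precision 1/σ₀² = 1/16 = 0.0625; data precision n/σ² = 6/25 = 0.24.
θ̂ = (0.0625·8 + 0.24·(467/60)) / (0.0625 + 0.24) = 2.368/0.3025 = 4736/605 ≈ 7.828.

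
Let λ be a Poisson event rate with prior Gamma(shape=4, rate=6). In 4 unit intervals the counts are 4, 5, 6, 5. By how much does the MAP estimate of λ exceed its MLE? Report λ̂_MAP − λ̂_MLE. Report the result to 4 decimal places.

Σxᵢ = 20. Posterior is Gamma(24, 10); MAP = (24−1)/10 = 23/10 ≈ 2.30000.
MLE = x̄ = 20/4 ≈ 5.00000.
Difference = 23/10 − 20/4 = -27/10 ≈ -2.7000.

MAP − MLE = -2.7000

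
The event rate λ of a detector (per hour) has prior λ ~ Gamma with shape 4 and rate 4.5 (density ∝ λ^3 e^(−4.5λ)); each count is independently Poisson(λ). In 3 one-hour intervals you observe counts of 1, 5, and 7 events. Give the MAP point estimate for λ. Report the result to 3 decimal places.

Σxᵢ = 1+5+7 = 13, with n = 3.
Posterior ∝ λ^3e^(−4.5λ) · λ^13e^(−3λ) = λ^16e^(−7.5λ), i.e. Gamma(shape=17, rate=7.5).
The mode of a Gamma(a, b) with a ≥ 1 (shape–rate) is (a−1)/b = 16/7.5 ≈ 2.133.

λ̂_MAP = 2.133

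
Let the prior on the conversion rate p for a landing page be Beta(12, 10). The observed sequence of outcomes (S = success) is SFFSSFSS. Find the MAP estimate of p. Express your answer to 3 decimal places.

p̂_MAP = 0.571

Prior: Beta(12, 10).
Data: 5 successes in 8 trials (from the sequence). The binomial likelihood contributes p^5(1−p)^3, so the posterior is Beta(12+5, 10+3) = Beta(17, 13).
For Beta(a, b) with a, b > 1 the mode is (a−1)/(a+b−2) = 16/28 ≈ 0.571.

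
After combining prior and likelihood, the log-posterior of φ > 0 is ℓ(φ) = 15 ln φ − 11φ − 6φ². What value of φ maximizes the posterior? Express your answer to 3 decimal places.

ℓ'(φ) = 15/φ − 11 − 12φ. Setting this to zero and multiplying by φ: 12φ² + 11φ − 15 = 0.
φ = (−11 + √(11² + 4·12·15)) / (2·12) = (−11 + √841) / 24 = (−11 + 29)/24 = 3/4.
ℓ''(φ) = −15/φ² − 12 < 0, confirming a maximum.

φ̂_MAP = 0.750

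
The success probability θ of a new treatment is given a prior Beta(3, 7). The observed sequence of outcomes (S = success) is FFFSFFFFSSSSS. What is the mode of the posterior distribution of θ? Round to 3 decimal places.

Prior: Beta(3, 7).
Data: 6 successes in 13 trials (from the sequence). The binomial likelihood contributes θ^6(1−θ)^7, so the posterior is Beta(3+6, 7+7) = Beta(9, 14).
For Beta(a, b) with a, b > 1 the mode is (a−1)/(a+b−2) = 8/21 ≈ 0.381.

θ̂_MAP = 0.381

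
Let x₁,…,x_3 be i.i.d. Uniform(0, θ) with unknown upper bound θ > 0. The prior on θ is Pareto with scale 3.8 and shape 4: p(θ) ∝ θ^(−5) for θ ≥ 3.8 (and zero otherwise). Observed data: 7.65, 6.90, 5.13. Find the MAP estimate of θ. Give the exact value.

The Uniform(0, θ) likelihood is θ^(−n) for θ ≥ max(xᵢ), zero otherwise. Here max(xᵢ) = 7.65.
Posterior ∝ θ^(−5) · θ^(−3) = θ^(−8) on θ ≥ max(3.8, 7.65) = 7.65.
This density is strictly decreasing in θ, so the posterior mode lies at the lower boundary of the support.

θ̂_MAP = 7.65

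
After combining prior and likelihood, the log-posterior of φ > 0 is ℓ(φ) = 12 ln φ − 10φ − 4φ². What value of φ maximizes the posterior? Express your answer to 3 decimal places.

ℓ'(φ) = 12/φ − 10 − 8φ. Setting this to zero and multiplying by φ: 8φ² + 10φ − 12 = 0.
φ = (−10 + √(10² + 4·8·12)) / (2·8) = (−10 + √484) / 16 = (−10 + 22)/16 = 3/4.
ℓ''(φ) = −12/φ² − 8 < 0, confirming a maximum.

φ̂_MAP = 0.750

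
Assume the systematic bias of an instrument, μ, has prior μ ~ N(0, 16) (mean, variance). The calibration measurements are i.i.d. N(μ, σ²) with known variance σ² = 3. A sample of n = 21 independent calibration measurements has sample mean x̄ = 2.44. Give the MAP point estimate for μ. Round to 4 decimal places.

μ̂_MAP = 2.4184

n = 21, x̄ = 2.44.
For a Normal prior and Normal likelihood with known variance, the posterior is Normal; its mode equals its mean, the precision-weighted average.
Prior precision 1/σ₀² = 1/16 = 0.0625; data precision n/σ² = 21/3 = 7.
μ̂ = (0.0625·0 + 7·2.44) / (0.0625 + 7) = 17.08/7.0625 = 6832/2825 ≈ 2.4184.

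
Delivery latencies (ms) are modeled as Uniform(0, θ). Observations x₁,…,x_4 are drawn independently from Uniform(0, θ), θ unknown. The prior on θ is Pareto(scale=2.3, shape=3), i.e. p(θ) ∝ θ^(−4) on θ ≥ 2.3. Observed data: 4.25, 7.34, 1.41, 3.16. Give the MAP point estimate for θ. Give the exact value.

The Uniform(0, θ) likelihood is θ^(−n) for θ ≥ max(xᵢ), zero otherwise. Here max(xᵢ) = 7.34.
Posterior ∝ θ^(−4) · θ^(−4) = θ^(−8) on θ ≥ max(2.3, 7.34) = 7.34.
This density is strictly decreasing in θ, so the posterior mode lies at the lower boundary of the support.

θ̂_MAP = 7.34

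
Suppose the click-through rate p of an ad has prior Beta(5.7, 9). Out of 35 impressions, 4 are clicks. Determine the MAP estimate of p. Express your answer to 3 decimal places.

Prior: Beta(5.7, 9).
Data: 4 successes in 35 trials. The binomial likelihood contributes p^4(1−p)^31, so the posterior is Beta(5.7+4, 9+31) = Beta(9.7, 40).
For Beta(a, b) with a, b > 1 the mode is (a−1)/(a+b−2) = 8.7/47.7 ≈ 0.182.

p̂_MAP = 0.182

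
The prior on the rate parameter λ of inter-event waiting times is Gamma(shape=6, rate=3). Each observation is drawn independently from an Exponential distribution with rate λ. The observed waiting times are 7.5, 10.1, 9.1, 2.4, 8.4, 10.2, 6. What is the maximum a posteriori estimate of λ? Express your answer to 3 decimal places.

λ̂_MAP = 0.212

The Exponential(rate=λ) likelihood is ∝ λ^n e^(−λΣtᵢ). Here n = 7 and Σtᵢ = 7.5 + 10.1 + 9.1 + 2.4 + 8.4 + 10.2 + 6 = 53.7.
Posterior ∝ λ^5e^(−3λ) · λ^7e^(−53.7λ) = λ^12e^(−56.7λ), i.e. Gamma(13, 56.7).
Mode = (a−1)/b = 12/56.7 ≈ 0.212.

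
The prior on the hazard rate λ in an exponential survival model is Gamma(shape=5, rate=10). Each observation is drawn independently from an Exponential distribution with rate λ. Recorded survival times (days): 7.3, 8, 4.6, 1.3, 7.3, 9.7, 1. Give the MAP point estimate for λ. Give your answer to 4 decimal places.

λ̂_MAP = 0.2236

The Exponential(rate=λ) likelihood is ∝ λ^n e^(−λΣtᵢ). Here n = 7 and Σtᵢ = 7.3 + 8 + 4.6 + 1.3 + 7.3 + 9.7 + 1 = 39.2.
Posterior ∝ λ^4e^(−10λ) · λ^7e^(−39.2λ) = λ^11e^(−49.2λ), i.e. Gamma(12, 49.2).
Mode = (a−1)/b = 11/49.2 ≈ 0.2236.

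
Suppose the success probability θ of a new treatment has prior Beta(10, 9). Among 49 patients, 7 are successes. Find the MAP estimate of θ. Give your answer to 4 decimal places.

Prior: Beta(10, 9).
Data: 7 successes in 49 trials. The binomial likelihood contributes θ^7(1−θ)^42, so the posterior is Beta(10+7, 9+42) = Beta(17, 51).
For Beta(a, b) with a, b > 1 the mode is (a−1)/(a+b−2) = 16/66 ≈ 0.2424.

θ̂_MAP = 0.2424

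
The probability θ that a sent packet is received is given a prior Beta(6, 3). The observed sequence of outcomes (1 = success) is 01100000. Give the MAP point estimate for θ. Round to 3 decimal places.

Prior: Beta(6, 3).
Data: 2 successes in 8 trials (from the sequence). The binomial likelihood contributes θ^2(1−θ)^6, so the posterior is Beta(6+2, 3+6) = Beta(8, 9).
For Beta(a, b) with a, b > 1 the mode is (a−1)/(a+b−2) = 7/15 ≈ 0.467.

θ̂_MAP = 0.467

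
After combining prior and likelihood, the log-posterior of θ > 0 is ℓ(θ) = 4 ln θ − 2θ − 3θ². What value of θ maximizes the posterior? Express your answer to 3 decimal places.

ℓ'(θ) = 4/θ − 2 − 6θ. Setting this to zero and multiplying by θ: 6θ² + 2θ − 4 = 0.
θ = (−2 + √(2² + 4·6·4)) / (2·6) = (−2 + √100) / 12 = (−2 + 10)/12 = 2/3.
ℓ''(θ) = −4/θ² − 6 < 0, confirming a maximum.

θ̂_MAP = 0.667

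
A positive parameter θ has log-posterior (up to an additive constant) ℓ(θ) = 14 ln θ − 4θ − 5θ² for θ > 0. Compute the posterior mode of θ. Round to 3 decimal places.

ℓ'(θ) = 14/θ − 4 − 10θ. Setting this to zero and multiplying by θ: 10θ² + 4θ − 14 = 0.
θ = (−4 + √(4² + 4·10·14)) / (2·10) = (−4 + √576) / 20 = (−4 + 24)/20 = 1.
ℓ''(θ) = −14/θ² − 10 < 0, confirming a maximum.

θ̂_MAP = 1.000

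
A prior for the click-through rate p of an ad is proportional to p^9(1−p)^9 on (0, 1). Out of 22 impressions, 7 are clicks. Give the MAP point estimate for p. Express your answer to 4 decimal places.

The prior density ∝ p^9(1−p)^9 is the kernel of Beta(10, 10).
Data: 7 successes in 22 trials. The binomial likelihood contributes p^7(1−p)^15, so the posterior is Beta(10+7, 10+15) = Beta(17, 25).
For Beta(a, b) with a, b > 1 the mode is (a−1)/(a+b−2) = 16/40 ≈ 0.4000.

p̂_MAP = 0.4000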